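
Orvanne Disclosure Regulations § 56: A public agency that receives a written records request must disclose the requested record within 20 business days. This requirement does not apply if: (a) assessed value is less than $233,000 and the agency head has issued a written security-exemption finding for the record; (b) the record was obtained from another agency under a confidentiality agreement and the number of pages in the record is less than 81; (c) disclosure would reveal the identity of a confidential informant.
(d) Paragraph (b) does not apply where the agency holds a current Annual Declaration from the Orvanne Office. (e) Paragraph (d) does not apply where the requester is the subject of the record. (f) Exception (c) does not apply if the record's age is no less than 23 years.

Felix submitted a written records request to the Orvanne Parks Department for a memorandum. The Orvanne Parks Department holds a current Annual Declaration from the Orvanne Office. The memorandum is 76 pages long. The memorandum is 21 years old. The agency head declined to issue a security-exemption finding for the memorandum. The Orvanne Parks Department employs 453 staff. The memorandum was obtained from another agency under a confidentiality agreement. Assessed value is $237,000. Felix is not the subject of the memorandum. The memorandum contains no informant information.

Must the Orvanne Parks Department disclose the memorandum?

Exception (a) fails — assessed value is $237,000, not less than $233,000.
Exception (b) is satisfied on its face — the memorandum was obtained under a confidentiality agreement; the number of pages in the record is 76, less than the 81 limit. However, paragraphs (d)–(e) must be considered: (d) operates against (b): a current Annual Declaration is held. (e), which would lift (d), is not engaged — Felix is not the subject of the memorandum. Exception (b) does not apply.
Exception (c) requires that disclosure would reveal the identity of a confidential informant; but the memorandum contains no informant information, so (c) is unavailable.
None of the exceptions is available; § 56 applies in full.

Yes — the Orvanne Parks Department must disclose the memorandum.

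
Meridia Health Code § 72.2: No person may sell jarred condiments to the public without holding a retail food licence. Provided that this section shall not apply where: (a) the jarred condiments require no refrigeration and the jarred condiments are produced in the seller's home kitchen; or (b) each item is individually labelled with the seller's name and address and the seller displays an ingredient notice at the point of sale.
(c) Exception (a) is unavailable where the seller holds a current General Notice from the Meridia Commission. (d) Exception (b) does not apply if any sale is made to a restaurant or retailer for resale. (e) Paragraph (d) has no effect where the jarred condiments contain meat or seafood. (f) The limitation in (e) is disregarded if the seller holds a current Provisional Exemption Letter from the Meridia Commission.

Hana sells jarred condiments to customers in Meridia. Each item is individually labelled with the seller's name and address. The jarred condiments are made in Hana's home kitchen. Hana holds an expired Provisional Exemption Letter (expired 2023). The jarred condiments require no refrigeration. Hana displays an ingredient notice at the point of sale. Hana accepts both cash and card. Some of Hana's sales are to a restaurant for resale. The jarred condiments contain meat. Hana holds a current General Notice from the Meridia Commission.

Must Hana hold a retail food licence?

Exception (a) is satisfied on its face — the jarred condiments are shelf-stable; the jarred condiments are home-kitchen produced. But applying paragraph (c): (c) applies — a current General Notice is held. So (a) is unavailable.
Exception (b): items are individually labelled; an ingredient notice is displayed — every condition holds. As to paragraphs (d)–(f): (d) is triggered (some sales are to a restaurant for resale), but yields to (e): (e) operates against (d): the jarred condiments contain meat. (f), which would lift (e), does not operate here — the Provisional Exemption Letter is not current. So (b) applies.

No — exception (b) applies; Hana is not required to hold a retail food licence.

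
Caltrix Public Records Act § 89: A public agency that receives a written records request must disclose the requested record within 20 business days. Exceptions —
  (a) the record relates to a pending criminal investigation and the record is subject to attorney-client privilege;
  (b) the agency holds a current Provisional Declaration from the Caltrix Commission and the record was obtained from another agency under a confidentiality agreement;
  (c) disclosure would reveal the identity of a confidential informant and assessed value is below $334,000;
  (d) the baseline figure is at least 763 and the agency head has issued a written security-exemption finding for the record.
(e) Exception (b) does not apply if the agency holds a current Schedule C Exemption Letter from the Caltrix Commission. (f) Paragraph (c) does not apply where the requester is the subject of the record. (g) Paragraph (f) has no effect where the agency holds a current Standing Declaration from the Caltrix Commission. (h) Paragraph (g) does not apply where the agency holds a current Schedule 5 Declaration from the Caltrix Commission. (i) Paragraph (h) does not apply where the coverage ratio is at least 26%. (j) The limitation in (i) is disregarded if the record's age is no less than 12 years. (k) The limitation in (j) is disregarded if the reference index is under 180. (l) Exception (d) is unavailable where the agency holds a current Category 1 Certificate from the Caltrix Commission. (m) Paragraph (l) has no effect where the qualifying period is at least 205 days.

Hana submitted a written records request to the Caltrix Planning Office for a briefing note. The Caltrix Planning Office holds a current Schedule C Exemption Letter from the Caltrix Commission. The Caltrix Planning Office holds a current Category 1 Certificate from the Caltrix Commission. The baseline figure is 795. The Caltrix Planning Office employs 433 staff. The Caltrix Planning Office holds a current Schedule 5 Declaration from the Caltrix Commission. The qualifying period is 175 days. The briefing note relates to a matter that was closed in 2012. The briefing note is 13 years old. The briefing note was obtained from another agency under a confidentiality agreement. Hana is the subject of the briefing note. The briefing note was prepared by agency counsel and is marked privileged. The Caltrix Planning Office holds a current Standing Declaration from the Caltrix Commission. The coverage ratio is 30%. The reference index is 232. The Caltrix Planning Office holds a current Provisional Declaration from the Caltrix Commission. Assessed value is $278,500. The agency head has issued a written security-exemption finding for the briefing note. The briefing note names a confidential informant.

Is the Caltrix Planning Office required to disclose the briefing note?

Yes — the Caltrix Planning Office must disclose the briefing note.

Exception (a) requires that the record relates to a pending criminal investigation; but the briefing note relates to a closed matter, so (a) is unavailable.
Exception (b)'s conditions are all satisfied: a current Provisional Declaration is held; the briefing note was obtained under a confidentiality agreement. But: (e) operates against (b): a current Schedule C Exemption Letter is held. (b) is therefore removed.
Exception (c)'s conditions are all satisfied: the briefing note names a confidential informant; assessed value is $278,500, below the $334,000 limit. However, paragraphs (f)–(k) must be considered: (f) is triggered — Hana is the subject of the briefing note. (g) operates (a current Standing Declaration is held), but is set aside by (h): (h) operates against (g): a current Schedule 5 Declaration is held. (i) is engaged (the coverage ratio is 30%, meeting the 26% threshold), but is displaced by (j): (j) is triggered — the record's age is 13 years, meeting the 12 years threshold. (k), which would lift (j), is not triggered — the reference index is 232, not under 180. So (c) is unavailable.
Exception (d) is satisfied on its face — the baseline figure is 795, meeting the 763 threshold; a written security-exemption finding has been issued. But: (l) operates against (d): a current Category 1 Certificate is held. (m) is inapplicable (the qualifying period is 175 days, short of 205 days), so (l) stands. Exception (d) does not apply.
No exception applies. The general rule governs.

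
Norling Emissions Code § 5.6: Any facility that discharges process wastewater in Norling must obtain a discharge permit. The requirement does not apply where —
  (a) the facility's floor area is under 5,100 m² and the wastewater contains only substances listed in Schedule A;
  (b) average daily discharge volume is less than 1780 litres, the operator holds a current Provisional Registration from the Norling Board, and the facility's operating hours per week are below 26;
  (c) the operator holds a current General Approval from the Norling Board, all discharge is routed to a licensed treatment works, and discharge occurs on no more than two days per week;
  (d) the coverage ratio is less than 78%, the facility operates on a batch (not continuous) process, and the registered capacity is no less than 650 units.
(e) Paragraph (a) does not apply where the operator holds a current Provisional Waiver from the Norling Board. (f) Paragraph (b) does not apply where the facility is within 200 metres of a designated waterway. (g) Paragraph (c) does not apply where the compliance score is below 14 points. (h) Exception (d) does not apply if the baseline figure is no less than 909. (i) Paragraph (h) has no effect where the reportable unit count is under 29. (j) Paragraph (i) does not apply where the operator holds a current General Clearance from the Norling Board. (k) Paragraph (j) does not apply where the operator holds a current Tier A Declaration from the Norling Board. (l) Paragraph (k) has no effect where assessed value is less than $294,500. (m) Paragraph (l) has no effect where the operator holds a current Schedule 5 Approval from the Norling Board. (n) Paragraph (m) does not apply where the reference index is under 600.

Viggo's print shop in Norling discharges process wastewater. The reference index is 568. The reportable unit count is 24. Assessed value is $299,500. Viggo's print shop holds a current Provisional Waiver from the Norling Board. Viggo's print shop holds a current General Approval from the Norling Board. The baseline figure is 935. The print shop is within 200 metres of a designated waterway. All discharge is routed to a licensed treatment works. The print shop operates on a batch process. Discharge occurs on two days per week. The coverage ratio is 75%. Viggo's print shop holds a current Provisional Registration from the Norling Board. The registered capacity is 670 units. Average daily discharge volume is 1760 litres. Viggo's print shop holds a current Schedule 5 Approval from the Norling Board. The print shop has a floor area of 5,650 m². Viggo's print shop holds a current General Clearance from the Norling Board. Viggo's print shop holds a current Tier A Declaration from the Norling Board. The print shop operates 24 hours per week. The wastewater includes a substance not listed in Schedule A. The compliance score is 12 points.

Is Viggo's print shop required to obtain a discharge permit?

Exception (a) does not apply: the facility's floor area is 5,650 m², not under 5,100 m².
Exception (b)'s conditions are all satisfied: average daily discharge volume is 1760 litres, less than the 1780 litres limit; a current Provisional Registration is held; the facility's operating hours per week are 24, below the 26 limit. Turning to paragraph (f): (f) operates against (b): the print shop is within 200 m of a designated waterway. So (b) is unavailable.
Exception (c) is satisfied on its face — a current General Approval is held; discharge is routed to a licensed treatment works; discharge occurs on no more than two days per week. However, paragraph (g) must be considered: (g) operates against (c): the compliance score is 12 points, below the 14 points limit. Exception (c) does not apply.
Exception (d)'s conditions are all satisfied: the coverage ratio is 75%, less than the 78% limit; the facility operates on a batch process; the registered capacity is 670 units, meeting the 650 units threshold. Under paragraphs (h)–(n): (h) operates (the baseline figure is 935, meeting the 909 threshold), but yields to (i): (i) operates against (h): the reportable unit count is 24, under the 29 limit. (j) applies (a current General Clearance is held), but is displaced by (k): (k) is triggered — a current Tier A Declaration is held. (l) is inapplicable (assessed value is $299,500, not less than $294,500), so (k) stands. So (d) applies.

No — exception (d) applies; Viggo's print shop is not required to obtain a discharge permit.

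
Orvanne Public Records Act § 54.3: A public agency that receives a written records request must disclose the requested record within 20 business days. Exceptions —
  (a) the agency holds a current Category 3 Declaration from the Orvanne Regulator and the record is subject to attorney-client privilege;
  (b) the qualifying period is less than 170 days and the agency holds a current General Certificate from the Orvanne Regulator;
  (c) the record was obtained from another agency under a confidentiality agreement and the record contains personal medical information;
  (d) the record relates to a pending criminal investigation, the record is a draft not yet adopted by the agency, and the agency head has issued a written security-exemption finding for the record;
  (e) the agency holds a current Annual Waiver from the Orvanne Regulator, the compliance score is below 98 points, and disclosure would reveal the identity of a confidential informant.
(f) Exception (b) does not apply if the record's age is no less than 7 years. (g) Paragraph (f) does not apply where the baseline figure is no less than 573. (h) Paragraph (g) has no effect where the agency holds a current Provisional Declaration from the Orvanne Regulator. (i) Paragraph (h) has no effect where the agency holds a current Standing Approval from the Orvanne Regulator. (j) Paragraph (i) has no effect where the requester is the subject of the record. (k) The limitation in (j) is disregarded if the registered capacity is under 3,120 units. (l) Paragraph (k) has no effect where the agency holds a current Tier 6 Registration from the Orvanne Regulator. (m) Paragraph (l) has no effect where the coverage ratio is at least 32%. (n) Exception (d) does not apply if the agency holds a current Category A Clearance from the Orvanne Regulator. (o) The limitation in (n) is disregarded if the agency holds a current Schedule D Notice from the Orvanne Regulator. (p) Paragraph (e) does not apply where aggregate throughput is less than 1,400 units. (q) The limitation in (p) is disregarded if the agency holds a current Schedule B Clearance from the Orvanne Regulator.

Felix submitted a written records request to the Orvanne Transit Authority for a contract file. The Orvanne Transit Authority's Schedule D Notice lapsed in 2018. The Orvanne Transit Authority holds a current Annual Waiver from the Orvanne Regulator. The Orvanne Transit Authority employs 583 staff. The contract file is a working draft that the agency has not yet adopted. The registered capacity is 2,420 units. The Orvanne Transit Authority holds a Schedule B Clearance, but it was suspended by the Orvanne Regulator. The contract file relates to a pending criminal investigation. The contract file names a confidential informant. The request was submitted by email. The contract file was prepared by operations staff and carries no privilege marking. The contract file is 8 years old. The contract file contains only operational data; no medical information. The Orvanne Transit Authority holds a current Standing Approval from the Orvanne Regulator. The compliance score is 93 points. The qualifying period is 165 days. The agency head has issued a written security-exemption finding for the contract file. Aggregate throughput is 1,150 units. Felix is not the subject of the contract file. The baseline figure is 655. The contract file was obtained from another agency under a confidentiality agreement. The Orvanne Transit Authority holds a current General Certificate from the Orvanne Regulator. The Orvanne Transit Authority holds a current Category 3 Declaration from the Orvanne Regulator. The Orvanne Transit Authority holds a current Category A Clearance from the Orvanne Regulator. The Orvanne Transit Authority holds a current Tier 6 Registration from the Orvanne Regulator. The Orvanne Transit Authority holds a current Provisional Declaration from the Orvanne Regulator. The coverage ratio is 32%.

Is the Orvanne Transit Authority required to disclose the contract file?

No — exception (b) applies; the Orvanne Transit Authority is not required to disclose the contract file.

Exception (a) does not apply: the contract file carries no privilege marking.
Exception (b): the qualifying period is 165 days, less than the 170 days limit; a current General Certificate is held — every condition holds. Under paragraphs (f)–(m): (f) applies (the record's age is 8 years, meeting the 7 years threshold), but is displaced by (g): (g) is triggered — the baseline figure is 655, meeting the 573 threshold. (h) would limit (g) — a current Provisional Declaration is held — but (i) sets (h) aside: (i) operates against (h): a current Standing Approval is held. (j), which would lift (i), is not triggered — Felix is not the subject of the contract file. Exception (b) stands.
Exception (c) fails — the contract file contains only operational data.
All of (d)'s requirements are met (the contract file relates to a pending investigation; the contract file is an unadopted draft; a written security-exemption finding has been issued). Turning to paragraphs (n)–(o): (n) is triggered — a current Category A Clearance is held. (o), which would lift (n), is not engaged — the Schedule D Notice is not current. Exception (d) does not apply.
All of (e)'s requirements are met (a current Annual Waiver is held; the compliance score is 93 points, below the 98 points limit; the contract file names a confidential informant). However, paragraphs (p)–(q) must be considered: (p) operates against (e): aggregate throughput is 1,150 units, less than the 1,400 units limit. (q) is inapplicable (there is no Schedule B Clearance in force), so (p) stands. Exception (e) does not apply.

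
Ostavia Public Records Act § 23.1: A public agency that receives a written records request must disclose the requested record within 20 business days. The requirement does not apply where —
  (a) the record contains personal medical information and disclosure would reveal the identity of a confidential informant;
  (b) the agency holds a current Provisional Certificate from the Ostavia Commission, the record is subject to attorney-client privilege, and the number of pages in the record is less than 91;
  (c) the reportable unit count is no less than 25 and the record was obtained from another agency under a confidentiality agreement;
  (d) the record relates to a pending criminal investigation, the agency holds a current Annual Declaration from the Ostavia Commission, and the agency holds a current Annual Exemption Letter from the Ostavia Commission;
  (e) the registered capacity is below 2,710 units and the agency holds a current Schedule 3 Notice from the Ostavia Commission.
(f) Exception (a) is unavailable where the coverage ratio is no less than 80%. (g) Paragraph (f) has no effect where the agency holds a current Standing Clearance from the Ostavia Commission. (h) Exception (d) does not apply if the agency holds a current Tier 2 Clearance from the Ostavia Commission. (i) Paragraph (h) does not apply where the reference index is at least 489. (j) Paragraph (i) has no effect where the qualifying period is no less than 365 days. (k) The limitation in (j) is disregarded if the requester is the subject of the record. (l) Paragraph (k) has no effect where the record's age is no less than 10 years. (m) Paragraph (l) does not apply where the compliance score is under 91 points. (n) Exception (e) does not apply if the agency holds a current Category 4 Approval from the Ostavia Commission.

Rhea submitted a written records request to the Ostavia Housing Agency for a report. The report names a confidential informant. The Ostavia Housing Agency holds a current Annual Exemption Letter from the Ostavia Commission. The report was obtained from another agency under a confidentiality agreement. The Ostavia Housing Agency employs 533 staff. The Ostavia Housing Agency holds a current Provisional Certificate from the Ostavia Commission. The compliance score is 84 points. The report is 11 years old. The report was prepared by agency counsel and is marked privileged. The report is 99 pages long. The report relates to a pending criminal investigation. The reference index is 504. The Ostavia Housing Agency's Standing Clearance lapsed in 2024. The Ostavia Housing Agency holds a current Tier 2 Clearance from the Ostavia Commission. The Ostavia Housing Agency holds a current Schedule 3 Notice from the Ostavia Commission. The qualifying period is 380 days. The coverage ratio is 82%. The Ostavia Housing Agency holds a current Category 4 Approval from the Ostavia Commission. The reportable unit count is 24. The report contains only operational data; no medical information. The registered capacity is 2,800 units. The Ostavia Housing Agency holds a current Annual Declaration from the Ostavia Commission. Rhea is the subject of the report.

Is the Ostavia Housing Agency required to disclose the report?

No — exception (d) applies; the Ostavia Housing Agency is not required to disclose the report.

Exception (a) fails — the report contains only operational data.
Exception (b) does not apply: the number of pages in the record is 99, not less than 91.
Exception (c) requires that the reportable unit count is no less than 25; but the reportable unit count is 24, short of 25, so (c) is unavailable.
Exception (d)'s conditions are all satisfied: the report relates to a pending investigation; a current Annual Declaration is held; a current Annual Exemption Letter is held. Considering the limiting provisions: (h) operates (a current Tier 2 Clearance is held), but is set aside by (i): (i) is engaged — the reference index is 504, meeting the 489 threshold. (j) would limit (i) — the qualifying period is 380 days, meeting the 365 days threshold — but (k) sets (j) aside: (k) operates against (j): Rhea is the subject of the report. (l) would limit (k) — the record's age is 11 years, meeting the 10 years threshold — but (m) sets (l) aside: (m) operates against (l): the compliance score is 84 points, under the 91 points limit. So (d) applies.
Exception (e) does not apply: the registered capacity is 2,800 units, not below 2,710 units.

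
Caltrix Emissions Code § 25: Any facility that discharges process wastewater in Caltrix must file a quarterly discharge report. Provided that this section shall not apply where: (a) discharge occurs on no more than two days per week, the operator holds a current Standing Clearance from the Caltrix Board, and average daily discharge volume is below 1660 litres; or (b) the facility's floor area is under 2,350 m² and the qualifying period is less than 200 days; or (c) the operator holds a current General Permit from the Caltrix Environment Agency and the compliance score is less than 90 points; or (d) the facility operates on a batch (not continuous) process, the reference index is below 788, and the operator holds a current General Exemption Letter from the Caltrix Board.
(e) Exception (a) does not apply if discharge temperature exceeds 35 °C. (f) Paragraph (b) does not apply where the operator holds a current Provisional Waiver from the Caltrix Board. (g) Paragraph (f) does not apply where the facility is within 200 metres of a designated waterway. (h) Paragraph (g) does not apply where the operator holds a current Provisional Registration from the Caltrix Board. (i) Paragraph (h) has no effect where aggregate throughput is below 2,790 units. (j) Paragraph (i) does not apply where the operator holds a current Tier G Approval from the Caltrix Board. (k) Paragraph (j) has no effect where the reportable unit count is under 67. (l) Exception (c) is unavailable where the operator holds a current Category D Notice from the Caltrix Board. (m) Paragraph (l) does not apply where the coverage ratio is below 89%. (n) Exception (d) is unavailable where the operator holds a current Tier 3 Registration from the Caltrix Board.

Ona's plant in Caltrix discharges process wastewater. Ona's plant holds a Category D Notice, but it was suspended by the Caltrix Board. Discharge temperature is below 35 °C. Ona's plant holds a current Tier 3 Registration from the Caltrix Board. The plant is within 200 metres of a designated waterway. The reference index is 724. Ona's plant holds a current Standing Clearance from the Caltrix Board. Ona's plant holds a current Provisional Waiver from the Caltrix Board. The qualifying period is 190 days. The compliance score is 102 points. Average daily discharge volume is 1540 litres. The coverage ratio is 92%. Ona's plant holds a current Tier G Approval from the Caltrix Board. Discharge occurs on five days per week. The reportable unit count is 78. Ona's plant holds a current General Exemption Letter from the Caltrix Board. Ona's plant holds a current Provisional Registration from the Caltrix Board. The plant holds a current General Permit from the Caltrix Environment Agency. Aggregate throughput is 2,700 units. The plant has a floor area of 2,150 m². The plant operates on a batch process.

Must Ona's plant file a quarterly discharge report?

Exception (a) fails — discharge occurs on five days per week.
All of (b)'s requirements are met (the facility's floor area is 2,150 m², under the 2,350 m² limit; the qualifying period is 190 days, less than the 200 days limit). Turning to paragraphs (f)–(k): (f) is engaged — a current Provisional Waiver is held. (g) would limit (f) — the plant is within 200 m of a designated waterway — but (h) sets (g) aside: (h) operates against (g): a current Provisional Registration is held. (i) is engaged (aggregate throughput is 2,700 units, below the 2,790 units limit), but is set aside by (j): (j) operates against (i): a current Tier G Approval is held. (k), which would lift (j), does not operate here — the reportable unit count is 78, not under 67. (b) is therefore removed.
Exception (c) fails — the compliance score is 102 points, not less than 90 points.
Exception (d) is satisfied on its face — the facility operates on a batch process; the reference index is 724, below the 788 limit; a current General Exemption Letter is held. Turning to paragraph (n): (n) operates — a current Tier 3 Registration is held. (d) is therefore removed.
Every exception is unavailable, so the rule governs.

Yes — Ona's plant must file a quarterly discharge report.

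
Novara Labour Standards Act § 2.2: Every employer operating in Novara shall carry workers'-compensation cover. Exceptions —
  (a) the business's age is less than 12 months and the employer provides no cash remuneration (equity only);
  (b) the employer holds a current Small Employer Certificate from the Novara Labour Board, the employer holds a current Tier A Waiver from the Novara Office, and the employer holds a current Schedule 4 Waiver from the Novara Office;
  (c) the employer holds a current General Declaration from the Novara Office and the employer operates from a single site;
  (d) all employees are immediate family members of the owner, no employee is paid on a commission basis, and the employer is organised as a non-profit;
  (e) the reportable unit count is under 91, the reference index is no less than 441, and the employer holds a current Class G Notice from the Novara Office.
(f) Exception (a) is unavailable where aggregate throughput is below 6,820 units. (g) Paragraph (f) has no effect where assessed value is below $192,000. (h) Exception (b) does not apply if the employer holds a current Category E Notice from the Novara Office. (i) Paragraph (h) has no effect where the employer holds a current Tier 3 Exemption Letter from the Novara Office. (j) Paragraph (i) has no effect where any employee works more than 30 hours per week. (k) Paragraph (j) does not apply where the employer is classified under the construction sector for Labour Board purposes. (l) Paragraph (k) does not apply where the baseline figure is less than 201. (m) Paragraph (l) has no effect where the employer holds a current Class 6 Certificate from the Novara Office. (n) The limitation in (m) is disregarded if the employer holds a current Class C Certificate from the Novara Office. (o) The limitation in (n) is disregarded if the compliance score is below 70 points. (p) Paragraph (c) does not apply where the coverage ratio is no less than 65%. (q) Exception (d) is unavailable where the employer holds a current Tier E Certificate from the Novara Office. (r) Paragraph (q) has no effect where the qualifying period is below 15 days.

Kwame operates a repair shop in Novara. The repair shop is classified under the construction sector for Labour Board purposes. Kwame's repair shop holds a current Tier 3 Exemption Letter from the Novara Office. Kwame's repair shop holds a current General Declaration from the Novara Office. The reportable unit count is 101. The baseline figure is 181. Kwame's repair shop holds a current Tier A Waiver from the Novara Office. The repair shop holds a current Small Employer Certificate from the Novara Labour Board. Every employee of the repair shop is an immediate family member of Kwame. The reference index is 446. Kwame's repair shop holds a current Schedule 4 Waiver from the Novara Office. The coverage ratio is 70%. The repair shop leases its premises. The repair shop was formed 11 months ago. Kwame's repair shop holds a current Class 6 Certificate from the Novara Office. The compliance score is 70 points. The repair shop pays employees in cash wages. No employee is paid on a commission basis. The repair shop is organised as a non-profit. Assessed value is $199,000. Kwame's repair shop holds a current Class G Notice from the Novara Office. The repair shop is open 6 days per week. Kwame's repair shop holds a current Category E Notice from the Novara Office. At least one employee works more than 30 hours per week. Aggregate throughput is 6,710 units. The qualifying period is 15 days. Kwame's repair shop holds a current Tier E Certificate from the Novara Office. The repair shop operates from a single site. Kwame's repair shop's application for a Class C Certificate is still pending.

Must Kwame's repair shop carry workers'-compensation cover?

No — exception (b) applies; Kwame's repair shop is not required to carry workers'-compensation cover.

Exception (a) requires that the employer provides no cash remuneration (equity only); but employees are paid cash wages, so (a) is unavailable.
Exception (b): a current Small Employer Certificate is held; a current Tier A Waiver is held; a current Schedule 4 Waiver is held — every condition holds. Under paragraphs (h)–(o): (h) would limit (b) — a current Category E Notice is held — but (i) sets (h) aside: (i) operates against (h): a current Tier 3 Exemption Letter is held. (j) would limit (i) — at least one employee exceeds 30 hours/week — but (k) sets (j) aside: (k) operates — the repair shop is classified under the construction sector. (l) would limit (k) — the baseline figure is 181, less than the 201 limit — but (m) sets (l) aside: (m) operates against (l): a current Class 6 Certificate is held. (n), which would lift (m), does not operate here — there is no Class C Certificate in force. So (b) applies.
Exception (c): a current General Declaration is held; the employer operates from a single site — every condition holds. But: (p) applies — the coverage ratio is 70%, meeting the 65% threshold. Exception (c) does not apply.
Exception (d): every employee is an immediate family member; no employee is paid on commission; the employer is a non-profit — every condition holds. Turning to paragraphs (q)–(r): (q) operates against (d): a current Tier E Certificate is held. (r) is inapplicable (the qualifying period is 15 days, not below 15 days), so (q) stands. Exception (d) does not apply.
Exception (e) does not apply: the reportable unit count is 101, not under 91.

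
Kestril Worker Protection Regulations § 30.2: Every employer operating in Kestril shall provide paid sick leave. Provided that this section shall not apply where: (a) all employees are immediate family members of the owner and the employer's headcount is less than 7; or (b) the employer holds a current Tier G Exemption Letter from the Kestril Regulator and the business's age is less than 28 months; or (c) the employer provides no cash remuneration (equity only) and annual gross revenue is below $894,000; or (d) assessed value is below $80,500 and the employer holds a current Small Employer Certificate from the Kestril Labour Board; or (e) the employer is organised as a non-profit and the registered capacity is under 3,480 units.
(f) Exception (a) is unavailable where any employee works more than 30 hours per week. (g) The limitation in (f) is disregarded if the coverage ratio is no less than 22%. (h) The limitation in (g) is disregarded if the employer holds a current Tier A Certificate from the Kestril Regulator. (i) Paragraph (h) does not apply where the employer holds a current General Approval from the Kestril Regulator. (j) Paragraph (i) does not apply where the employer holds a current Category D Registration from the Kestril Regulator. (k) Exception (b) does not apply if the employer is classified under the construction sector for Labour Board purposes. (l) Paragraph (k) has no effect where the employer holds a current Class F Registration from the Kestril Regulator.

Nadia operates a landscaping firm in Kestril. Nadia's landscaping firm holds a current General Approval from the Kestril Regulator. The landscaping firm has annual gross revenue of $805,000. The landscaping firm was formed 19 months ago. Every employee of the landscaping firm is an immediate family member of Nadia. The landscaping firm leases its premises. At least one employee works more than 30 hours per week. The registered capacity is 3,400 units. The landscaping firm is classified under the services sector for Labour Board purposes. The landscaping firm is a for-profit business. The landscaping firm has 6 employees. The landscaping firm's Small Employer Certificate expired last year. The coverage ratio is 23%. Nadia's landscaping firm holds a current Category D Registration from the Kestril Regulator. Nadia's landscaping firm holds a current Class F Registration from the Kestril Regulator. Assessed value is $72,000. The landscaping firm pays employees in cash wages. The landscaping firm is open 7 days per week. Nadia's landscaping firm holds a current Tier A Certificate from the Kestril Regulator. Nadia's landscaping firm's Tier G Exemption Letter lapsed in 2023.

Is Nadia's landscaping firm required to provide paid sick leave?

Yes — Nadia's landscaping firm must provide paid sick leave.

Exception (a) is satisfied on its face — every employee is an immediate family member; the employer's headcount is 6, less than the 7 limit. Turning to paragraphs (f)–(j): (f) operates against (a): at least one employee exceeds 30 hours/week. (g) would limit (f) — the coverage ratio is 23%, meeting the 22% threshold — but (h) sets (g) aside: (h) operates against (g): a current Tier A Certificate is held. (i) operates (a current General Approval is held), but is overridden by (j): (j) operates against (i): a current Category D Registration is held. (a) is therefore removed.
Exception (b) fails — the Tier G Exemption Letter is not current.
Exception (c) does not apply: employees are paid cash wages.
Exception (d) fails — the Small Employer Certificate has expired.
Exception (e) does not apply: the employer is for-profit.
Every exception is unavailable, so the rule governs.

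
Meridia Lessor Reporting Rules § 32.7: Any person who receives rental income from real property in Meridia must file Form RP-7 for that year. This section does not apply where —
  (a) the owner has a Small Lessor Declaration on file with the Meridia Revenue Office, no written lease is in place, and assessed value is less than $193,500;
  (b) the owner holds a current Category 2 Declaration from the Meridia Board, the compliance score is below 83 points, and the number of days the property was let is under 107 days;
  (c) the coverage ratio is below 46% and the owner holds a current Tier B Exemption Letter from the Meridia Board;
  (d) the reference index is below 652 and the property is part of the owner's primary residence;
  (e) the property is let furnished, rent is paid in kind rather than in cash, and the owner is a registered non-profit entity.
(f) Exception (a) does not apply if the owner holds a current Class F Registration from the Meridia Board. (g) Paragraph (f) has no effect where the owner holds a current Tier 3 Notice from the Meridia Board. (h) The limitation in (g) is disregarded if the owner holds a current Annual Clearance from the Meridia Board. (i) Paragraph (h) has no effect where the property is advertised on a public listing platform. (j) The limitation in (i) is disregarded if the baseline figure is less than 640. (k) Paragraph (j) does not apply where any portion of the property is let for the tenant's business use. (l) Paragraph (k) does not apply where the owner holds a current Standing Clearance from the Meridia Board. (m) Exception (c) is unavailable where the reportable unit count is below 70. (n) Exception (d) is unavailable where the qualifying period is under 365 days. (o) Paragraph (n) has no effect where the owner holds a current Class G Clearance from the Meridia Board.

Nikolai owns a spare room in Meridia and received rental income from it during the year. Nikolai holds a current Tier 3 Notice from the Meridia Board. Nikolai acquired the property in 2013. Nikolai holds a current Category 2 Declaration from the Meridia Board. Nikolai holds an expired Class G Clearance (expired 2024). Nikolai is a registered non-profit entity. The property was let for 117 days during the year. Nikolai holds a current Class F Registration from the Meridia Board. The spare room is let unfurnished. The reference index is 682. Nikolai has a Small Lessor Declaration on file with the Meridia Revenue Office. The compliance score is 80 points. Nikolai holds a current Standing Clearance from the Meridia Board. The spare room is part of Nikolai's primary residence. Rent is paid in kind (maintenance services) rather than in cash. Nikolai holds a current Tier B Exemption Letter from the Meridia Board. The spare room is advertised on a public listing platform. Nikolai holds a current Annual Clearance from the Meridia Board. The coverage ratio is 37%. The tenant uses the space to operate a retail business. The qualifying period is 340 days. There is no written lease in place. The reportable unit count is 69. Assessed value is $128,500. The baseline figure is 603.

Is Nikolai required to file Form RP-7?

Exception (a)'s conditions are all satisfied: a Small Lessor Declaration is on file; there is no written lease; assessed value is $128,500, less than the $193,500 limit. However, paragraphs (f)–(l) must be considered: (f) operates against (a): a current Class F Registration is held. (g) would limit (f) — a current Tier 3 Notice is held — but (h) sets (g) aside: (h) operates against (g): a current Annual Clearance is held. (i) is engaged (the property is publicly advertised), but is itself disapplied by (j): (j) operates against (i): the baseline figure is 603, less than the 640 limit. (k) applies (the space is let for business use), but is displaced by (l): (l) operates against (k): a current Standing Clearance is held. So (a) is unavailable.
Exception (b) fails — the number of days the property was let is 117 days, not under 107 days.
Exception (c) is satisfied on its face — the coverage ratio is 37%, below the 46% limit; a current Tier B Exemption Letter is held. However, paragraph (m) must be considered: (m) operates against (c): the reportable unit count is 69, below the 70 limit. (c) is therefore removed.
Exception (d) fails — the reference index is 682, not below 652.
Exception (e) requires that the property is let furnished; but the property is let unfurnished, so (e) is unavailable.
None of the exceptions is available; § 32.7 applies in full.

Yes — Nikolai must file Form RP-7.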